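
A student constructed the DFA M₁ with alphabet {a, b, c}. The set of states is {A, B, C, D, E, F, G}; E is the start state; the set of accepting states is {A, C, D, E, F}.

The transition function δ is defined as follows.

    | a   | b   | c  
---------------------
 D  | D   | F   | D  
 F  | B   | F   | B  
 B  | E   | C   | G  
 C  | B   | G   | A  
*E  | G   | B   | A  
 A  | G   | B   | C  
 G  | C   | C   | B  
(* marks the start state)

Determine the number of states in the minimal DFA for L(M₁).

First remove the unreachable states {D,F}; 5 states remain.
Start with accepting vs non-accepting: {A,C,E} | {B,G}.
Stable partition: {A,C,E} | {B,G} — 2 equivalence classes.

2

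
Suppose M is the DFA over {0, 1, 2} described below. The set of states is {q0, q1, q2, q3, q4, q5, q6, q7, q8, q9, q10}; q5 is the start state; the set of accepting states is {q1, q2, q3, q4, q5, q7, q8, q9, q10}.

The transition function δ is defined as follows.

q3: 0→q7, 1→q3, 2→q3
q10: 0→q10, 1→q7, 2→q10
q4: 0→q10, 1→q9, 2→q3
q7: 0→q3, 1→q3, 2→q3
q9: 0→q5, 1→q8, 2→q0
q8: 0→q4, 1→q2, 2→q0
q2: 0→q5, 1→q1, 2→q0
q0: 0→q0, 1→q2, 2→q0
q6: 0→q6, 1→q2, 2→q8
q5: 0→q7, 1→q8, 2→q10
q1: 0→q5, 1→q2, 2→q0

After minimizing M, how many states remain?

States {q6} cannot be reached from the start state, so discard them.
Initial partition by acceptance: {q1,q2,q3,q4,q5,q7,q8,q9,q10} | {q0}.
Refine {q1,q2,q3,q4,q5,q7,q8,q9,q10} on symbol 2: members go to different blocks, giving {q3,q4,q5,q7,q10} and {q1,q2,q8,q9}.
On input 1, block {q3,q4,q5,q7,q10} splits into {q3,q7,q10} and {q4,q5}.
The partition is now stable with 4 blocks: {q3,q7,q10} | {q0} | {q1,q2,q8,q9} | {q4,q5}.

4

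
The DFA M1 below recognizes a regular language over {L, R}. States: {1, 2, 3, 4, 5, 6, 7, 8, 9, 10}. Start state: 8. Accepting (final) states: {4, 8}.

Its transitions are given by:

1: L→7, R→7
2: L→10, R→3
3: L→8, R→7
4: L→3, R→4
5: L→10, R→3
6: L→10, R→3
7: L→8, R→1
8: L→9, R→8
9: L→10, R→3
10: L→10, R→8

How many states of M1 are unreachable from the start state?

4

Starting at 8 and following transitions, the reachable set is {1, 3, 7, 8, 9, 10}. That leaves 2, 4, 5, 6 unreachable — 4 in total.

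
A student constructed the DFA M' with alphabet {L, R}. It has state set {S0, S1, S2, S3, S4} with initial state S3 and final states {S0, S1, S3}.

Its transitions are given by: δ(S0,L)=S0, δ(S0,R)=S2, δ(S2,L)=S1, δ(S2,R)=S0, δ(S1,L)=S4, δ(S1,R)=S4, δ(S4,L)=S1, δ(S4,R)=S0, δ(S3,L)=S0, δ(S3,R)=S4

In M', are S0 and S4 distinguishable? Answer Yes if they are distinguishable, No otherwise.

All states are reachable from the start state.
Initial partition by acceptance: {S0,S1,S3} | {S2,S4}.
On input L, block {S0,S1,S3} splits into {S0,S3} and {S1}.
The partition is now stable with 3 blocks: {S0,S3} | {S2,S4} | {S1}.
S0 and S4 end up in different blocks, so they are distinguishable. For instance, the string 'ε' is accepted from only S0.

Yes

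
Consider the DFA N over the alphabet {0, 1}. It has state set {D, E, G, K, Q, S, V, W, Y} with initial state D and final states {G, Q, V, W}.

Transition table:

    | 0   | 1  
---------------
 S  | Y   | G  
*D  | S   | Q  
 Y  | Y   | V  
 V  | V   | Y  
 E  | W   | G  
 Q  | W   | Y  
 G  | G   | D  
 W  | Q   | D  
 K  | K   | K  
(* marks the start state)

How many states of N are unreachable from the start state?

Starting at D and following transitions, the reachable set is {D, G, Q, S, V, W, Y}. That leaves E, K unreachable — 2 in total.

2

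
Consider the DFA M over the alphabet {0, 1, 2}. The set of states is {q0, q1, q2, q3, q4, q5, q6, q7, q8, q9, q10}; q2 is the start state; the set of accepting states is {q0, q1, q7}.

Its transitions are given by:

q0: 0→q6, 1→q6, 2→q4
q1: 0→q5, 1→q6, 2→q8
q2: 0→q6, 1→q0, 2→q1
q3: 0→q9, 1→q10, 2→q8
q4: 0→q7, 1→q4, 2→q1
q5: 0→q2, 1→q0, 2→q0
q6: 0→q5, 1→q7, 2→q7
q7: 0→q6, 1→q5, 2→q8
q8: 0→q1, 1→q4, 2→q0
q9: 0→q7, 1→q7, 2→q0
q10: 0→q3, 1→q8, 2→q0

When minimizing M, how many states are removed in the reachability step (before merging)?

3

Starting at q2 and following transitions, the reachable set is {q0, q1, q2, q4, q5, q6, q7, q8}. That leaves q3, q9, q10 unreachable — 3 in total.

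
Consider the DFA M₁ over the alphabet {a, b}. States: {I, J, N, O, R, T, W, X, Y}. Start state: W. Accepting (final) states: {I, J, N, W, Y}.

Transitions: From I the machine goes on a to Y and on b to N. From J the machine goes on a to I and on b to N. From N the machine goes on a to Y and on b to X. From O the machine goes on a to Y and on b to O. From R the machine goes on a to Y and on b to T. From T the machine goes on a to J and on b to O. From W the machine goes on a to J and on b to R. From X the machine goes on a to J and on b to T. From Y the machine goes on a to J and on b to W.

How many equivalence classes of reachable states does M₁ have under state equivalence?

3

Start with accepting vs non-accepting: {I,J,N,W,Y} | {O,R,T,X}.
Refine {I,J,N,W,Y} on symbol b: members go to different blocks, giving {I,J,Y} and {N,W}.
Stable partition: {I,J,Y} | {O,R,T,X} | {N,W} — 3 equivalence classes.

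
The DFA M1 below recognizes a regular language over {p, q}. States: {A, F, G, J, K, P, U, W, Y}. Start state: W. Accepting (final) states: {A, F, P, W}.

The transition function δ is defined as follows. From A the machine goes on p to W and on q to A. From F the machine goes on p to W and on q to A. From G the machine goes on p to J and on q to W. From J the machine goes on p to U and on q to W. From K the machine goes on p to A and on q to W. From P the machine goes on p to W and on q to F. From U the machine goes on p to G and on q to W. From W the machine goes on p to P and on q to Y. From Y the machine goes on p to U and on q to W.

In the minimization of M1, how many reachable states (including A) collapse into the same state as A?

3

First remove the unreachable states {K}; 8 states remain.
Start with accepting vs non-accepting: {A,F,P,W} | {G,J,U,Y}.
On input q, block {A,F,P,W} splits into {A,F,P} and {W}.
No further refinement is possible. Final partition (3 blocks): {A,F,P} | {G,J,U,Y} | {W}.
The equivalence class containing A is {A,F,P}, of size 3.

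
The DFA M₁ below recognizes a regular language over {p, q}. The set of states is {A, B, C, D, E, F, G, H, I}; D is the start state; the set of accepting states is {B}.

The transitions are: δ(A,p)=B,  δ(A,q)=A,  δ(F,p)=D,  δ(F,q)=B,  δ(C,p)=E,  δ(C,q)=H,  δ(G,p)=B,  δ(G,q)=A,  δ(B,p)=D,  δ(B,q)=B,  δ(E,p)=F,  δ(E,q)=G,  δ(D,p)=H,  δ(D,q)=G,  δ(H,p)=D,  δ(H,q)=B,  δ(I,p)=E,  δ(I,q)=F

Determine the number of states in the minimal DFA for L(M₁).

4

First remove the unreachable states {C,E,F,I}; 5 states remain.
Start with accepting vs non-accepting: {B} | {A,D,G,H}.
On input p, block {A,D,G,H} splits into {A,G} and {D,H}.
Split {D,H} by δ(·,q) → {D} and {H}.
Stable partition: {B} | {A,G} | {D} | {H} — 4 equivalence classes.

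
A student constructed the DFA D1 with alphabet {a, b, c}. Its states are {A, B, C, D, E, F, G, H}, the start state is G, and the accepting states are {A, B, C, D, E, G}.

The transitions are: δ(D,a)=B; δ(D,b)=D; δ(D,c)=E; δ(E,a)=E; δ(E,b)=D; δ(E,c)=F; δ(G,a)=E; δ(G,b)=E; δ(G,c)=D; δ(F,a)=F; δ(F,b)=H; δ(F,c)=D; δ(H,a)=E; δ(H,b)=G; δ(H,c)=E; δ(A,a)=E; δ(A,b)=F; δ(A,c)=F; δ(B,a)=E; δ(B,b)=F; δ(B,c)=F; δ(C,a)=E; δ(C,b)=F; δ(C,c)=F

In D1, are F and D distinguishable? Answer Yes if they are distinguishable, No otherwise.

Reachable states from the start: {B,D,E,F,G,H}. Unreachable: {A,C} — drop them.
Initial partition by acceptance: {B,D,E,G} | {F,H}.
Split {B,D,E,G} by δ(·,b) → {D,E,G} and {B}.
On input a, block {D,E,G} splits into {E,G} and {D}.
On input b, block {E,G} splits into {E} and {G}.
On input a, block {F,H} splits into {F} and {H}.
The partition is now stable with 6 blocks: {E} | {F} | {B} | {D} | {G} | {H}.
F and D end up in different blocks, so they are distinguishable. For instance, the string 'ε' is accepted from only D.

Yes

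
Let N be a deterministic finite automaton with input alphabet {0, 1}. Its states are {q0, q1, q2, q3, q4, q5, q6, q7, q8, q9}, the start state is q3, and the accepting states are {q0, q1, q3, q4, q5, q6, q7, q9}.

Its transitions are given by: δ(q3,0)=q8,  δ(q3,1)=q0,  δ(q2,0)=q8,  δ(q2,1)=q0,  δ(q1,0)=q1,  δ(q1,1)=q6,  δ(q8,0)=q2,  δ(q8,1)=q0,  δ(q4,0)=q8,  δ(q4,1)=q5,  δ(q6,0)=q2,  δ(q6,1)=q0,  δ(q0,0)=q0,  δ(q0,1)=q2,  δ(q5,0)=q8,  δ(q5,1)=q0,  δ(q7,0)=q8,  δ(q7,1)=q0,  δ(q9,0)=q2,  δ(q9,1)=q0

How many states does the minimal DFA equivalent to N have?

First remove the unreachable states {q1,q4,q5,q6,q7,q9}; 4 states remain.
Initial partition by acceptance: {q0,q3} | {q2,q8}.
Split {q0,q3} by δ(·,0) → {q0} and {q3}.
The partition is now stable with 3 blocks: {q0} | {q2,q8} | {q3}.

3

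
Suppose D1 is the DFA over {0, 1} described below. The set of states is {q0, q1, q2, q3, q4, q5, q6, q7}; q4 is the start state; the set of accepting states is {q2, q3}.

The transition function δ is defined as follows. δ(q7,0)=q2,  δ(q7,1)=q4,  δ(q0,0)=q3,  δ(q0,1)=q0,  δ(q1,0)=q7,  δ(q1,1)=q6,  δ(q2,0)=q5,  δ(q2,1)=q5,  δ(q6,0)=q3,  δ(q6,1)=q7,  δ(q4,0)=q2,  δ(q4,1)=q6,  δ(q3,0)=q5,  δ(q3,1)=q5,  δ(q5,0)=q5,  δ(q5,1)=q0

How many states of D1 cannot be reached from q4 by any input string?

Starting at q4 and following transitions, the reachable set is {q0, q2, q3, q4, q5, q6, q7}. That leaves q1 unreachable — 1 in total.

1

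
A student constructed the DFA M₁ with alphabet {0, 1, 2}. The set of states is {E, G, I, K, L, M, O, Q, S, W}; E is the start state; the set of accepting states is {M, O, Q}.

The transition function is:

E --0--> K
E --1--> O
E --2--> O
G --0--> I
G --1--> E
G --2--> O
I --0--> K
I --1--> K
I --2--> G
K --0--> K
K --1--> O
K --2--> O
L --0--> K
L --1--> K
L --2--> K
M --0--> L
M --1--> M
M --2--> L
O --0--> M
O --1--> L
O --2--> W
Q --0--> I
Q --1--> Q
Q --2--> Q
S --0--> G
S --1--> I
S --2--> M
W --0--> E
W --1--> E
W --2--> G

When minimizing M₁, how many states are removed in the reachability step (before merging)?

2

BFS from E reaches {E, G, I, K, L, M, O, W}; the 2 state(s) Q, S are never visited.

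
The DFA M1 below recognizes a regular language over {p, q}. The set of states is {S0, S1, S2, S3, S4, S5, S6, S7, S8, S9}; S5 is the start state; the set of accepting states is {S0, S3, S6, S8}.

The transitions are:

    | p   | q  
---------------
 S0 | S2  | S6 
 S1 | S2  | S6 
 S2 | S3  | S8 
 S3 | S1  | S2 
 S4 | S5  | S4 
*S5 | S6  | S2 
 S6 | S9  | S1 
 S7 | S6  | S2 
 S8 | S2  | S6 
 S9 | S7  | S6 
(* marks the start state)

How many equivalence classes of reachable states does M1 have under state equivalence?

7

Reachable states from the start: {S1,S2,S3,S5,S6,S7,S8,S9}. Unreachable: {S0,S4} — drop them.
P0 = {S3,S6,S8} | {S1,S2,S5,S7,S9}.
Refine {S3,S6,S8} on symbol q: members go to different blocks, giving {S3,S6} and {S8}.
Refine {S1,S2,S5,S7,S9} on symbol p: members go to different blocks, giving {S2,S5,S7} and {S1,S9}.
Split {S3,S6} by δ(·,q) → {S3} and {S6}.
Refine {S2,S5,S7} on symbol p: members go to different blocks, giving {S5,S7} and {S2}.
Split {S1,S9} by δ(·,p) → {S1} and {S9}.
The partition is now stable with 7 blocks: {S3} | {S5,S7} | {S8} | {S1} | {S6} | {S2} | {S9}.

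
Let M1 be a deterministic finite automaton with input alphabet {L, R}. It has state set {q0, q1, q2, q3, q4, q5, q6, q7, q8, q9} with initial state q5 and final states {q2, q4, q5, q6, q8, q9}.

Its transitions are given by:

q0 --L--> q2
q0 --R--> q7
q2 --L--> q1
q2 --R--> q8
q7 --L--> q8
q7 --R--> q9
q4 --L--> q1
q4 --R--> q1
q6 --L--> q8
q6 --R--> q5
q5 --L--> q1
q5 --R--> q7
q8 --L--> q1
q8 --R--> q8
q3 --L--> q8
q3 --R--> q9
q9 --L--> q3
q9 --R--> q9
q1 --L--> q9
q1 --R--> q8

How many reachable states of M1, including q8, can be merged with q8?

First remove the unreachable states {q0,q2,q4,q6}; 6 states remain.
P0 = {q5,q8,q9} | {q1,q3,q7}.
On input R, block {q5,q8,q9} splits into {q8,q9} and {q5}.
No further refinement is possible. Final partition (3 blocks): {q8,q9} | {q1,q3,q7} | {q5}.
The equivalence class containing q8 is {q8,q9}, of size 2.

2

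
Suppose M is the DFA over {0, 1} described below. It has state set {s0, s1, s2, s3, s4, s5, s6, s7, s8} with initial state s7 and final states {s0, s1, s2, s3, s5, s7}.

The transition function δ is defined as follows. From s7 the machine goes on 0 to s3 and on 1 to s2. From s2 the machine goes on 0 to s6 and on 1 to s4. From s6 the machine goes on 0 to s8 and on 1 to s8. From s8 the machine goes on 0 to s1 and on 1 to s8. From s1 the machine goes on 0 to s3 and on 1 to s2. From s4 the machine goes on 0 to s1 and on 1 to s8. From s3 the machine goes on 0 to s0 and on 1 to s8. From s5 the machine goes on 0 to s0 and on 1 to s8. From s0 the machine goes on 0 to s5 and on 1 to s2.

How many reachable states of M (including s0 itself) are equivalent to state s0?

3

Every state is reachable, so we keep all 9.
Start with accepting vs non-accepting: {s0,s1,s2,s3,s5,s7} | {s4,s6,s8}.
Refine {s0,s1,s2,s3,s5,s7} on symbol 0: members go to different blocks, giving {s0,s1,s3,s5,s7} and {s2}.
On input 1, block {s0,s1,s3,s5,s7} splits into {s0,s1,s7} and {s3,s5}.
Split {s4,s6,s8} by δ(·,0) → {s4,s8} and {s6}.
The partition is now stable with 5 blocks: {s0,s1,s7} | {s4,s8} | {s2} | {s3,s5} | {s6}.
The equivalence class containing s0 is {s0,s1,s7}, of size 3.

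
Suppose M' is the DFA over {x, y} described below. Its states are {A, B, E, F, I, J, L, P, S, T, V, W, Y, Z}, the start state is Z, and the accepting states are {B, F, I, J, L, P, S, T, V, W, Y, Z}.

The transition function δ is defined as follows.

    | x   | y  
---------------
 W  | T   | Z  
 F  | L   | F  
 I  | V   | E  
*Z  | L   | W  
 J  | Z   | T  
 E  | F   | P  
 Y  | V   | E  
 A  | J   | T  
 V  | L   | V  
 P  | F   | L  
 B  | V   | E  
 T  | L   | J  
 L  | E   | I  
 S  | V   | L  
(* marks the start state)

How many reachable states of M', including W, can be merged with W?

States {A,B,S,Y} cannot be reached from the start state, so discard them.
P0 = {F,I,J,L,P,T,V,W,Z} | {E}.
Refine {F,I,J,L,P,T,V,W,Z} on symbol x: members go to different blocks, giving {F,I,J,P,T,V,W,Z} and {L}.
Split {F,I,J,P,T,V,W,Z} by δ(·,x) → {F,T,V,Z} and {I,J,P,W}.
On input y, block {F,T,V,Z} splits into {F,V} and {T,Z}.
On input x, block {I,J,P,W} splits into {I,P} and {J,W}.
Split {I,P} by δ(·,y) → {P} and {I}.
The partition is now stable with 7 blocks: {F,V} | {E} | {L} | {P} | {T,Z} | {J,W} | {I}.
State W belongs to the block {J,W}, which has 2 states.

2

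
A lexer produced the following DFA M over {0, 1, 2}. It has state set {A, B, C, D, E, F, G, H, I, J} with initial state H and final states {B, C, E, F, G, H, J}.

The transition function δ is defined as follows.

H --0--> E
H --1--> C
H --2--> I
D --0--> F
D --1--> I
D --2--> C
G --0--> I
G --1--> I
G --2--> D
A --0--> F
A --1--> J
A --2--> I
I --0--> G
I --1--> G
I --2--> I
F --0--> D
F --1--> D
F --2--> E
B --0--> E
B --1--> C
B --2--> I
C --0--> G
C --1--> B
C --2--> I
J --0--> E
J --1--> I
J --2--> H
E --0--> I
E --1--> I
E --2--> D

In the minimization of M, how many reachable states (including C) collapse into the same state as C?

3

Reachable states from the start: {B,C,D,E,F,G,H,I}. Unreachable: {A,J} — drop them.
P0 = {B,C,E,F,G,H} | {D,I}.
Split {B,C,E,F,G,H} by δ(·,0) → {B,C,H} and {E,F,G}.
On input 1, block {D,I} splits into {D} and {I}.
On input 0, block {E,F,G} splits into {E,G} and {F}.
Stable partition: {B,C,H} | {D} | {E,G} | {I} | {F} — 5 equivalence classes.
State C belongs to the block {B,C,H}, which has 3 states.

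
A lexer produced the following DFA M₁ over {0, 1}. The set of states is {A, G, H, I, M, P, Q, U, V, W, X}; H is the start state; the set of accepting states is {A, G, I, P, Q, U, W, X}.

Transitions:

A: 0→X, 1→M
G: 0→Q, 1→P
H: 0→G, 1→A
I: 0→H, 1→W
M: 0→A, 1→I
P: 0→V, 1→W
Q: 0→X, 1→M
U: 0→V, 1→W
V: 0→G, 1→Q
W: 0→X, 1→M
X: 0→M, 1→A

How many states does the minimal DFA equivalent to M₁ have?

States {U} cannot be reached from the start state, so discard them.
Initial partition by acceptance: {A,G,I,P,Q,W,X} | {H,M,V}.
On input 0, block {A,G,I,P,Q,W,X} splits into {A,G,Q,W} and {I,P,X}.
Refine {A,G,Q,W} on symbol 0: members go to different blocks, giving {A,Q,W} and {G}.
Refine {H,M,V} on symbol 0: members go to different blocks, giving {H,V} and {M}.
Refine {I,P,X} on symbol 0: members go to different blocks, giving {I,P} and {X}.
No further refinement is possible. Final partition (6 blocks): {A,Q,W} | {H,V} | {I,P} | {G} | {M} | {X}.

6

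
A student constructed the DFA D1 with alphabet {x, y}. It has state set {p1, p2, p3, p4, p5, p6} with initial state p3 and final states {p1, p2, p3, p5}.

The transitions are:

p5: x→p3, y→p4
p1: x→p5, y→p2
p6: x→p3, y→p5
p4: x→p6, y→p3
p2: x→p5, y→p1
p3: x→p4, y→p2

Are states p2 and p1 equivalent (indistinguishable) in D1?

Yes

Start with accepting vs non-accepting: {p1,p2,p3,p5} | {p4,p6}.
Refine {p1,p2,p3,p5} on symbol x: members go to different blocks, giving {p1,p2,p5} and {p3}.
Split {p1,p2,p5} by δ(·,x) → {p1,p2} and {p5}.
Refine {p4,p6} on symbol x: members go to different blocks, giving {p4} and {p6}.
No further refinement is possible. Final partition (5 blocks): {p1,p2} | {p4} | {p3} | {p5} | {p6}.
p2 and p1 lie in the same block of the stable partition, so they are equivalent — no string distinguishes them.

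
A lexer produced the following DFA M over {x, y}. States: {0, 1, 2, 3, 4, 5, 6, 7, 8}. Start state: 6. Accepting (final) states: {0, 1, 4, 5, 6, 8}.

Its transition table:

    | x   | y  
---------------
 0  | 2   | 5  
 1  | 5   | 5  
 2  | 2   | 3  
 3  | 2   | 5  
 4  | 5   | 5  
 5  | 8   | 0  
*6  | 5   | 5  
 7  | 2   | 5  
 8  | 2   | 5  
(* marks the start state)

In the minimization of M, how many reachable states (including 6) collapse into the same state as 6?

First remove the unreachable states {1,4,7}; 6 states remain.
Start with accepting vs non-accepting: {0,5,6,8} | {2,3}.
Refine {0,5,6,8} on symbol x: members go to different blocks, giving {0,8} and {5,6}.
Split {2,3} by δ(·,y) → {2} and {3}.
On input x, block {5,6} splits into {5} and {6}.
The partition is now stable with 5 blocks: {0,8} | {2} | {5} | {3} | {6}.
The equivalence class containing 6 is {6}, of size 1.

1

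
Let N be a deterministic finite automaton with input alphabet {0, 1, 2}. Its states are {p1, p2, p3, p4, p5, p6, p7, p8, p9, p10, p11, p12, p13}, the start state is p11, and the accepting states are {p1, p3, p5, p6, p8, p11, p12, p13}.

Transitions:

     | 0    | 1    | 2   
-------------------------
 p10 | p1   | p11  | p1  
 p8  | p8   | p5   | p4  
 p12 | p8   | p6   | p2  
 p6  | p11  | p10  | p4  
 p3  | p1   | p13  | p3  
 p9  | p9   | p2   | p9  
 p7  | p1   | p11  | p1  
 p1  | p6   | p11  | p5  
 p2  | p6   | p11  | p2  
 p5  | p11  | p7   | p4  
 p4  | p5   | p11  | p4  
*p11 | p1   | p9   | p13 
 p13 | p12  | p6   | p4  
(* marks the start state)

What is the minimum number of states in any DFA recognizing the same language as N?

7

Reachable states from the start: {p1,p2,p4,p5,p6,p7,p8,p9,p10,p11,p12,p13}. Unreachable: {p3} — drop them.
P0 = {p1,p5,p6,p8,p11,p12,p13} | {p2,p4,p7,p9,p10}.
Split {p1,p5,p6,p8,p11,p12,p13} by δ(·,1) → {p1,p8,p12,p13} and {p5,p6,p11}.
On input 0, block {p1,p8,p12,p13} splits into {p8,p12,p13} and {p1}.
Split {p2,p4,p7,p9,p10} by δ(·,0) → {p2,p4} and {p7,p10} and {p9}.
On input 0, block {p5,p6,p11} splits into {p5,p6} and {p11}.
No further refinement is possible. Final partition (7 blocks): {p8,p12,p13} | {p2,p4} | {p5,p6} | {p1} | {p7,p10} | {p9} | {p11}.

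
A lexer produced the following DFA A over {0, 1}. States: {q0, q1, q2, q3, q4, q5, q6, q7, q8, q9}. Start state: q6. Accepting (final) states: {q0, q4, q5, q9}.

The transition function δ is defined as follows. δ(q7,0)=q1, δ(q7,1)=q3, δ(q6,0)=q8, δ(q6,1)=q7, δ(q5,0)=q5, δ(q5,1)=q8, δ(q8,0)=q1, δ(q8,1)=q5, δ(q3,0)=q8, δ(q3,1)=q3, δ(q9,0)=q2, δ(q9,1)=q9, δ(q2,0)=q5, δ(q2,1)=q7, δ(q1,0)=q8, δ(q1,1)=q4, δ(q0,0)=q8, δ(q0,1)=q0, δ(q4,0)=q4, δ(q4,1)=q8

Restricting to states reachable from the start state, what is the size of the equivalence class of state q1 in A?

States {q0,q2,q9} cannot be reached from the start state, so discard them.
Initial partition by acceptance: {q4,q5} | {q1,q3,q6,q7,q8}.
Refine {q1,q3,q6,q7,q8} on symbol 1: members go to different blocks, giving {q3,q6,q7} and {q1,q8}.
Stable partition: {q4,q5} | {q3,q6,q7} | {q1,q8} — 3 equivalence classes.
The equivalence class containing q1 is {q1,q8}, of size 2.

2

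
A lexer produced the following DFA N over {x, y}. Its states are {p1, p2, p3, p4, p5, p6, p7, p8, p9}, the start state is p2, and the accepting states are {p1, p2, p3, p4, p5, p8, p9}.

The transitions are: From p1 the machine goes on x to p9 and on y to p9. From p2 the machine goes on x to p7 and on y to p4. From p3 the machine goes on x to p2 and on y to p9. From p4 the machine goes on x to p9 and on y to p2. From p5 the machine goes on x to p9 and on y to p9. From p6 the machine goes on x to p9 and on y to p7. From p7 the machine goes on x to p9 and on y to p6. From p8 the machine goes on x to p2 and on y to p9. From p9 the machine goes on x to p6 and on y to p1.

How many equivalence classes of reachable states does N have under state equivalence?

Reachable states from the start: {p1,p2,p4,p6,p7,p9}. Unreachable: {p3,p5,p8} — drop them.
Start with accepting vs non-accepting: {p1,p2,p4,p9} | {p6,p7}.
Refine {p1,p2,p4,p9} on symbol x: members go to different blocks, giving {p1,p4} and {p2,p9}.
The partition is now stable with 3 blocks: {p1,p4} | {p6,p7} | {p2,p9}.

3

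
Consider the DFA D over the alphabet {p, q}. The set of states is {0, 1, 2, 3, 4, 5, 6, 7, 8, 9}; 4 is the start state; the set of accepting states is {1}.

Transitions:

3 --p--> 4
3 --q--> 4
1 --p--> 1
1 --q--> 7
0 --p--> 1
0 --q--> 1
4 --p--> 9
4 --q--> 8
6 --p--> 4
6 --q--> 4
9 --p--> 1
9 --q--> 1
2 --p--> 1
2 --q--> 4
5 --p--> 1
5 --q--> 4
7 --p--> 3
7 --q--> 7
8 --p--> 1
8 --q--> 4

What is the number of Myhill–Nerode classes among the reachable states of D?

First remove the unreachable states {0,2,5,6}; 6 states remain.
P0 = {1} | {3,4,7,8,9}.
Refine {3,4,7,8,9} on symbol p: members go to different blocks, giving {3,4,7} and {8,9}.
Refine {3,4,7} on symbol p: members go to different blocks, giving {3,7} and {4}.
Split {3,7} by δ(·,p) → {3} and {7}.
On input q, block {8,9} splits into {8} and {9}.
Stable partition: {1} | {3} | {8} | {4} | {7} | {9} — 6 equivalence classes.

6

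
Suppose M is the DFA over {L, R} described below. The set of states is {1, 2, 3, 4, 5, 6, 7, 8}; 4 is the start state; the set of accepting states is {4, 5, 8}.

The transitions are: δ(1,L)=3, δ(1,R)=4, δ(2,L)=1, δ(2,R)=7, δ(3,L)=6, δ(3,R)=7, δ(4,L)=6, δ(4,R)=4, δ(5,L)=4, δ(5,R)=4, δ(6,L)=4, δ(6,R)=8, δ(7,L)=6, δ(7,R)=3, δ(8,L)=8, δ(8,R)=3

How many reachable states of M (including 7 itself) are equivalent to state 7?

2

First remove the unreachable states {1,2,5}; 5 states remain.
Initial partition by acceptance: {4,8} | {3,6,7}.
Split {4,8} by δ(·,L) → {4} and {8}.
Split {3,6,7} by δ(·,L) → {3,7} and {6}.
No further refinement is possible. Final partition (4 blocks): {4} | {3,7} | {8} | {6}.
State 7 belongs to the block {3,7}, which has 2 states.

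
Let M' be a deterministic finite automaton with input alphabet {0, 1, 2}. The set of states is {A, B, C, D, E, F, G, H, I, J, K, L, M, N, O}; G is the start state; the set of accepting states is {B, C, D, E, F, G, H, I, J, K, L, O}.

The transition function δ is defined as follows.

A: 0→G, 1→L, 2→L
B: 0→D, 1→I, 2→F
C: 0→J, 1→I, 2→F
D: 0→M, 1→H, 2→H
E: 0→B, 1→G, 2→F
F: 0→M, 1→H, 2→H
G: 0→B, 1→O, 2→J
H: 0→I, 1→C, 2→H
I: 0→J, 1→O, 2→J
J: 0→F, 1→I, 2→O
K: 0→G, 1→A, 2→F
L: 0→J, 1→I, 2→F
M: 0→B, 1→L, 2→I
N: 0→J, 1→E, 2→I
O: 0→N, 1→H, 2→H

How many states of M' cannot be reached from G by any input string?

No path from G leads to A, K; the other 13 states are all reachable.

2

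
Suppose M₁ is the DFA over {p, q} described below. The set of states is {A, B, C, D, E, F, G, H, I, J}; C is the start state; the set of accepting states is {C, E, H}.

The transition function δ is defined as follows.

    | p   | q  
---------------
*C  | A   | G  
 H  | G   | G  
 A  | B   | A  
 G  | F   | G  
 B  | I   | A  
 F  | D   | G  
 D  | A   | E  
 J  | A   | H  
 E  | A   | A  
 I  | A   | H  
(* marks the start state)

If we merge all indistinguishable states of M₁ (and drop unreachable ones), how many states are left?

First remove the unreachable states {J}; 9 states remain.
Initial partition by acceptance: {C,E,H} | {A,B,D,F,G,I}.
Refine {A,B,D,F,G,I} on symbol q: members go to different blocks, giving {A,B,F,G} and {D,I}.
Split {A,B,F,G} by δ(·,p) → {A,G} and {B,F}.
No further refinement is possible. Final partition (4 blocks): {C,E,H} | {A,G} | {D,I} | {B,F}.

4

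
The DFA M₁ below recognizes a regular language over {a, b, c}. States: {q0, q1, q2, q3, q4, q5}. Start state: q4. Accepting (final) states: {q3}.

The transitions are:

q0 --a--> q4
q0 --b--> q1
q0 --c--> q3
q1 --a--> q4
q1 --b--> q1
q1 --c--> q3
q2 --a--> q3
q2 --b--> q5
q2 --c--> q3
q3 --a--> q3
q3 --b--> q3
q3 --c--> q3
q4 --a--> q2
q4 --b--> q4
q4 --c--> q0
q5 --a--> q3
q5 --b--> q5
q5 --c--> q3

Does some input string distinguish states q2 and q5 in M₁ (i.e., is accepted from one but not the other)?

No

Every state is reachable, so we keep all 6.
Start with accepting vs non-accepting: {q3} | {q0,q1,q2,q4,q5}.
On input a, block {q0,q1,q2,q4,q5} splits into {q0,q1,q4} and {q2,q5}.
On input a, block {q0,q1,q4} splits into {q0,q1} and {q4}.
Stable partition: {q3} | {q0,q1} | {q2,q5} | {q4} — 4 equivalence classes.
q2 and q5 lie in the same block of the stable partition, so they are equivalent — no string distinguishes them.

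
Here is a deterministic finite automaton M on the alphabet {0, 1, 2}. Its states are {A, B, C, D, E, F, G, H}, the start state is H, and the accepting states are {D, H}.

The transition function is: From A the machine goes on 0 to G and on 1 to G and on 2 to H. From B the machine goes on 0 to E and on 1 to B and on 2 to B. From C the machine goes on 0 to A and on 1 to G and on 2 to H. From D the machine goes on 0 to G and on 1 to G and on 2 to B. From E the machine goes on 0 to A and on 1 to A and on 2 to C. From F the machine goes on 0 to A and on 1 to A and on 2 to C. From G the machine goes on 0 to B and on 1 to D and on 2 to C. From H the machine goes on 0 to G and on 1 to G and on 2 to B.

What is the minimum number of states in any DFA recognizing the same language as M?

First remove the unreachable states {F}; 7 states remain.
Start with accepting vs non-accepting: {D,H} | {A,B,C,E,G}.
Refine {A,B,C,E,G} on symbol 1: members go to different blocks, giving {A,B,C,E} and {G}.
Refine {A,B,C,E} on symbol 0: members go to different blocks, giving {B,C,E} and {A}.
On input 0, block {B,C,E} splits into {C,E} and {B}.
On input 1, block {C,E} splits into {C} and {E}.
No further refinement is possible. Final partition (6 blocks): {D,H} | {C} | {G} | {A} | {B} | {E}.

6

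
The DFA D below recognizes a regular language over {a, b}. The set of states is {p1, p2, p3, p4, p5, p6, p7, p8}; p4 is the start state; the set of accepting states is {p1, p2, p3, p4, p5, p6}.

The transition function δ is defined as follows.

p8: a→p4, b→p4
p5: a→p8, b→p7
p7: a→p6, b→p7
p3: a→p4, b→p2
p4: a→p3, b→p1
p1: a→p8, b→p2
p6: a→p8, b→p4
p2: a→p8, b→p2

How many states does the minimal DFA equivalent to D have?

3

Reachable states from the start: {p1,p2,p3,p4,p8}. Unreachable: {p5,p6,p7} — drop them.
Initial partition by acceptance: {p1,p2,p3,p4} | {p8}.
On input a, block {p1,p2,p3,p4} splits into {p1,p2} and {p3,p4}.
No further refinement is possible. Final partition (3 blocks): {p1,p2} | {p8} | {p3,p4}.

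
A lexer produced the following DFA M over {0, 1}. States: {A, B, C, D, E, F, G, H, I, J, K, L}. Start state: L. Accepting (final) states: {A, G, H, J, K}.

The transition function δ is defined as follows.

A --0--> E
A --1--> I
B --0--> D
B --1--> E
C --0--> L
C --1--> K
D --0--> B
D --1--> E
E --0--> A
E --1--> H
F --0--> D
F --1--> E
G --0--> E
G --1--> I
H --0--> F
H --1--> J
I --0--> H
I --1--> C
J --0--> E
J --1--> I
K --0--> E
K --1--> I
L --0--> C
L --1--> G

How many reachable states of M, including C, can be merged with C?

2

All states are reachable from the start state.
P0 = {A,G,H,J,K} | {B,C,D,E,F,I,L}.
Refine {A,G,H,J,K} on symbol 1: members go to different blocks, giving {A,G,J,K} and {H}.
On input 0, block {B,C,D,E,F,I,L} splits into {B,C,D,F,L} and {E} and {I}.
On input 1, block {B,C,D,F,L} splits into {B,D,F} and {C,L}.
No further refinement is possible. Final partition (6 blocks): {A,G,J,K} | {B,D,F} | {H} | {E} | {I} | {C,L}.
The equivalence class containing C is {C,L}, of size 2.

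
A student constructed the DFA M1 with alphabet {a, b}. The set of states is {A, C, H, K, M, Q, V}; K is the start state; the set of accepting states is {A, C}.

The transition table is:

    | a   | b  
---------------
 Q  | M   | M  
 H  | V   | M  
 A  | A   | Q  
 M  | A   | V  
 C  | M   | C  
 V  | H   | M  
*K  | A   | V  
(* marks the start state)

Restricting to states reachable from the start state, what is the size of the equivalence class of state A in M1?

1

Reachable states from the start: {A,H,K,M,Q,V}. Unreachable: {C} — drop them.
Start with accepting vs non-accepting: {A} | {H,K,M,Q,V}.
Split {H,K,M,Q,V} by δ(·,a) → {H,Q,V} and {K,M}.
Split {H,Q,V} by δ(·,a) → {H,V} and {Q}.
Stable partition: {A} | {H,V} | {K,M} | {Q} — 4 equivalence classes.
The equivalence class containing A is {A}, of size 1.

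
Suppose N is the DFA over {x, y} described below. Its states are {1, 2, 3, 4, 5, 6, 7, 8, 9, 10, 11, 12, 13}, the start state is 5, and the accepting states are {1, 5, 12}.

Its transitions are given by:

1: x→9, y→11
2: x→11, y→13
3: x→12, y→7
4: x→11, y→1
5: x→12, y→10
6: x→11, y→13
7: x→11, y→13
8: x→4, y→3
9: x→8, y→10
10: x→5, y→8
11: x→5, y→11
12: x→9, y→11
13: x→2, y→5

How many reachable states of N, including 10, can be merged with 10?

Reachable states from the start: {1,2,3,4,5,7,8,9,10,11,12,13}. Unreachable: {6} — drop them.
P0 = {1,5,12} | {2,3,4,7,8,9,10,11,13}.
On input x, block {1,5,12} splits into {1,12} and {5}.
Split {2,3,4,7,8,9,10,11,13} by δ(·,x) → {2,4,7,8,9,13} and {10,11} and {3}.
Split {2,4,7,8,9,13} by δ(·,x) → {2,4,7} and {8,9,13}.
On input y, block {2,4,7} splits into {2,7} and {4}.
On input y, block {10,11} splits into {10} and {11}.
On input x, block {8,9,13} splits into {8} and {9} and {13}.
Stable partition: {1,12} | {2,7} | {5} | {10} | {3} | {8} | {4} | {11} | {9} | {13} — 10 equivalence classes.
State 10 belongs to the block {10}, which has 1 states.

1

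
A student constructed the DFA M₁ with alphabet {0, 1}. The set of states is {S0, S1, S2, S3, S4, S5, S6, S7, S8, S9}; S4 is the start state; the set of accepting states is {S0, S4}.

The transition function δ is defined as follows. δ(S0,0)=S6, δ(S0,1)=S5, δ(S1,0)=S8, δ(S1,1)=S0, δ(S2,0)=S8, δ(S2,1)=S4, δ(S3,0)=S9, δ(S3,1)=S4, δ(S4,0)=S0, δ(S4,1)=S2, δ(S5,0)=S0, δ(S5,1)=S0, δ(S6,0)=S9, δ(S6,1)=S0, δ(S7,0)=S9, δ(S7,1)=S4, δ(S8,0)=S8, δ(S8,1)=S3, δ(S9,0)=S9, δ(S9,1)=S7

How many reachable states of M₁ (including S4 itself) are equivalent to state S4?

1

Reachable states from the start: {S0,S2,S3,S4,S5,S6,S7,S8,S9}. Unreachable: {S1} — drop them.
P0 = {S0,S4} | {S2,S3,S5,S6,S7,S8,S9}.
Split {S0,S4} by δ(·,0) → {S0} and {S4}.
Split {S2,S3,S5,S6,S7,S8,S9} by δ(·,0) → {S2,S3,S6,S7,S8,S9} and {S5}.
Split {S2,S3,S6,S7,S8,S9} by δ(·,1) → {S2,S3,S7} and {S8,S9} and {S6}.
No further refinement is possible. Final partition (6 blocks): {S0} | {S2,S3,S7} | {S4} | {S5} | {S8,S9} | {S6}.
State S4 belongs to the block {S4}, which has 1 states.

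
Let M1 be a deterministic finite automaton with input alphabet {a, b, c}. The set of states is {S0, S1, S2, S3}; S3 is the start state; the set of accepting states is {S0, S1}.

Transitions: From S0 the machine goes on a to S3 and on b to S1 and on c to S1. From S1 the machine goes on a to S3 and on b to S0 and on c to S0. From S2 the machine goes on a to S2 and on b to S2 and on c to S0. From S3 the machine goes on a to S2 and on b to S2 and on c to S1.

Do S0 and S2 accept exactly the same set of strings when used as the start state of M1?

No

Initial partition by acceptance: {S0,S1} | {S2,S3}.
Stable partition: {S0,S1} | {S2,S3} — 2 equivalence classes.
S0 and S2 end up in different blocks, so they are distinguishable. For instance, the string 'ε' is accepted from only S0.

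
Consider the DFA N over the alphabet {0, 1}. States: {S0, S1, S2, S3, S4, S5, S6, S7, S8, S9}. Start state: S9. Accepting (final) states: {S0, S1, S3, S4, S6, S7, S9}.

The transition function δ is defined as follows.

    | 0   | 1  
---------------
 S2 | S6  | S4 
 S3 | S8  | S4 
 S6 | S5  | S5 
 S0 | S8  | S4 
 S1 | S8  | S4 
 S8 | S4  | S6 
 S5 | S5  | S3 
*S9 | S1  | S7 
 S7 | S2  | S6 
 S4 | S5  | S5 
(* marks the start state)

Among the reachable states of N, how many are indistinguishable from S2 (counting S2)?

Reachable states from the start: {S1,S2,S3,S4,S5,S6,S7,S8,S9}. Unreachable: {S0} — drop them.
Start with accepting vs non-accepting: {S1,S3,S4,S6,S7,S9} | {S2,S5,S8}.
Refine {S1,S3,S4,S6,S7,S9} on symbol 0: members go to different blocks, giving {S1,S3,S4,S6,S7} and {S9}.
Refine {S1,S3,S4,S6,S7} on symbol 1: members go to different blocks, giving {S1,S3,S7} and {S4,S6}.
Split {S2,S5,S8} by δ(·,0) → {S2,S8} and {S5}.
The partition is now stable with 5 blocks: {S1,S3,S7} | {S2,S8} | {S9} | {S4,S6} | {S5}.
The equivalence class containing S2 is {S2,S8}, of size 2.

2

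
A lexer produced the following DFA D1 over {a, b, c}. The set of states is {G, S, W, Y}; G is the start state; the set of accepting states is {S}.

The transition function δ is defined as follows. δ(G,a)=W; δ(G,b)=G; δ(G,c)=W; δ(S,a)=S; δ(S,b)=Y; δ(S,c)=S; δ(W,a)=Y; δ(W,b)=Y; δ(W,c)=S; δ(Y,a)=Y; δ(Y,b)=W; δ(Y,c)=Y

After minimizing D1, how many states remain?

Every state is reachable, so we keep all 4.
Initial partition by acceptance: {S} | {G,W,Y}.
Refine {G,W,Y} on symbol c: members go to different blocks, giving {G,Y} and {W}.
On input a, block {G,Y} splits into {Y} and {G}.
No further refinement is possible. Final partition (4 blocks): {S} | {Y} | {W} | {G}.

4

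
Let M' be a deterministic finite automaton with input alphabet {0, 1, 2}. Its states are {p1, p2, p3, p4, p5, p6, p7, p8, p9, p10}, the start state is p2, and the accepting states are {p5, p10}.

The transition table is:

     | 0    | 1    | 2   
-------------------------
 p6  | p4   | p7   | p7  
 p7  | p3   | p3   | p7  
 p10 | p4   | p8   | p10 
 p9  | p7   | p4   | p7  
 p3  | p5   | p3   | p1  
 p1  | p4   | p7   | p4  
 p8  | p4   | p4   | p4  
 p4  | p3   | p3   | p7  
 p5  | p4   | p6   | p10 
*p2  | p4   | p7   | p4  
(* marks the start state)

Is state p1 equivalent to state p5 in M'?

No

Reachable states from the start: {p1,p2,p3,p4,p5,p6,p7,p8,p10}. Unreachable: {p9} — drop them.
Start with accepting vs non-accepting: {p5,p10} | {p1,p2,p3,p4,p6,p7,p8}.
Split {p1,p2,p3,p4,p6,p7,p8} by δ(·,0) → {p1,p2,p4,p6,p7,p8} and {p3}.
Split {p1,p2,p4,p6,p7,p8} by δ(·,0) → {p1,p2,p6,p8} and {p4,p7}.
Stable partition: {p5,p10} | {p1,p2,p6,p8} | {p3} | {p4,p7} — 4 equivalence classes.
p1 and p5 end up in different blocks, so they are distinguishable. For instance, the string 'ε' is accepted from only p5.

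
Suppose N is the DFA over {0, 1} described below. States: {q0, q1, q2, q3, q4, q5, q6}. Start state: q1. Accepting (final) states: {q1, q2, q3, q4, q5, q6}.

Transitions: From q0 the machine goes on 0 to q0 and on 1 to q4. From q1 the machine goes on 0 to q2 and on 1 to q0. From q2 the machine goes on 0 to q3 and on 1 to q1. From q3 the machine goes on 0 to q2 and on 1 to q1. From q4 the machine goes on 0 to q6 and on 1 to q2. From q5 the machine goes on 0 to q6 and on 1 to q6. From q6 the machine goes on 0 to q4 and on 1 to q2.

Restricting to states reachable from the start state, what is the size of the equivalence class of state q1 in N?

Reachable states from the start: {q0,q1,q2,q3,q4,q6}. Unreachable: {q5} — drop them.
P0 = {q1,q2,q3,q4,q6} | {q0}.
On input 1, block {q1,q2,q3,q4,q6} splits into {q2,q3,q4,q6} and {q1}.
Split {q2,q3,q4,q6} by δ(·,1) → {q2,q3} and {q4,q6}.
The partition is now stable with 4 blocks: {q2,q3} | {q0} | {q1} | {q4,q6}.
State q1 belongs to the block {q1}, which has 1 states.

1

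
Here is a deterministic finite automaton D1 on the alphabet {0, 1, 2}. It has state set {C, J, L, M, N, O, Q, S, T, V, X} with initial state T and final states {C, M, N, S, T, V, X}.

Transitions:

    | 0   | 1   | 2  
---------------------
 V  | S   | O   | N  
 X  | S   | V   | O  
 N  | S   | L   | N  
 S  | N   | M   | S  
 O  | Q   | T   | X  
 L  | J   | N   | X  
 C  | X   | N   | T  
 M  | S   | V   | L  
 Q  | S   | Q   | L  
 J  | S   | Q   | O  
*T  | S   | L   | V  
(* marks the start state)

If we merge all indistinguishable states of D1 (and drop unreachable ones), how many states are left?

5

States {C} cannot be reached from the start state, so discard them.
Start with accepting vs non-accepting: {M,N,S,T,V,X} | {J,L,O,Q}.
On input 1, block {M,N,S,T,V,X} splits into {M,S,X} and {N,T,V}.
Refine {M,S,X} on symbol 0: members go to different blocks, giving {M,X} and {S}.
Split {J,L,O,Q} by δ(·,0) → {L,O} and {J,Q}.
No further refinement is possible. Final partition (5 blocks): {M,X} | {L,O} | {N,T,V} | {S} | {J,Q}.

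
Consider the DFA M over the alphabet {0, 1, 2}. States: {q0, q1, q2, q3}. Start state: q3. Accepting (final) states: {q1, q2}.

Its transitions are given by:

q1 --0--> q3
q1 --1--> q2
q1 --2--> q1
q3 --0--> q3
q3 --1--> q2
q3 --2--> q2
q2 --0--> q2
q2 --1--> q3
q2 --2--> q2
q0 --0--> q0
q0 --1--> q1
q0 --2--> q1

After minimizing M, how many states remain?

States {q0,q1} cannot be reached from the start state, so discard them.
Start with accepting vs non-accepting: {q2} | {q3}.
The partition is now stable with 2 blocks: {q2} | {q3}.

2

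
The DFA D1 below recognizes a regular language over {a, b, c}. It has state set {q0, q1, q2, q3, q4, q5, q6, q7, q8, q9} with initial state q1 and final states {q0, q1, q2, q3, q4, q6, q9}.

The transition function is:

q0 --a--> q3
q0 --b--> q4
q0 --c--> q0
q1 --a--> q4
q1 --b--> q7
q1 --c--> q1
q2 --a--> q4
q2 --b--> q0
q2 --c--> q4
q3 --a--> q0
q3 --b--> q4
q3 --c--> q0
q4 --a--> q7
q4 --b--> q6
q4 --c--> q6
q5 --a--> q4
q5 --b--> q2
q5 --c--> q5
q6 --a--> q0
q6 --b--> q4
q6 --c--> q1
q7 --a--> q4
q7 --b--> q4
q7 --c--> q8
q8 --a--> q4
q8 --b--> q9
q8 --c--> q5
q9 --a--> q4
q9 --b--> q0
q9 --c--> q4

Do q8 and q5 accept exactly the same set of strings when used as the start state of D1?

Yes

All states are reachable from the start state.
Start with accepting vs non-accepting: {q0,q1,q2,q3,q4,q6,q9} | {q5,q7,q8}.
Split {q0,q1,q2,q3,q4,q6,q9} by δ(·,a) → {q0,q1,q2,q3,q6,q9} and {q4}.
Split {q0,q1,q2,q3,q6,q9} by δ(·,a) → {q0,q3,q6} and {q1,q2,q9}.
Split {q0,q3,q6} by δ(·,c) → {q0,q3} and {q6}.
On input b, block {q5,q7,q8} splits into {q5,q8} and {q7}.
Refine {q1,q2,q9} on symbol b: members go to different blocks, giving {q2,q9} and {q1}.
Stable partition: {q0,q3} | {q5,q8} | {q4} | {q2,q9} | {q6} | {q7} | {q1} — 7 equivalence classes.
q8 and q5 lie in the same block of the stable partition, so they are equivalent — no string distinguishes them.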